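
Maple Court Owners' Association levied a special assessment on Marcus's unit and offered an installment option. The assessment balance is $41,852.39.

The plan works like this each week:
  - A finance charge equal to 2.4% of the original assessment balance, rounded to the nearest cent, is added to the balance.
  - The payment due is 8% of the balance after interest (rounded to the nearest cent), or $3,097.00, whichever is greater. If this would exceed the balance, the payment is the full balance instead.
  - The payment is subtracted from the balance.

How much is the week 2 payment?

$3,234.62

# | Opening | Interest | Payment | End bal
1 | $41,852.39 | $1,004.46 | $3,428.55 | $39,428.30
2 | $39,428.30 | $1,004.46 | $3,234.62 | $37,198.14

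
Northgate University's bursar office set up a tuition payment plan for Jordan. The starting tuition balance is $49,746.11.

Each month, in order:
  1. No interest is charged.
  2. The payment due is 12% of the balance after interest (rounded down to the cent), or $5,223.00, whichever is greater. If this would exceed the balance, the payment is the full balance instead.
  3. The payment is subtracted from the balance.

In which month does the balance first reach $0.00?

# | Opening | Payment | End bal
1 | $49,746.11 | $5,969.53 | $43,776.58
2 | $43,776.58 | $5,253.18 | $38,523.40
3 | $38,523.40 | $5,223.00 | $33,300.40
4 | $33,300.40 | $5,223.00 | $28,077.40
5 | $28,077.40 | $5,223.00 | $22,854.40
6 | $22,854.40 | $5,223.00 | $17,631.40
7 | $17,631.40 | $5,223.00 | $12,408.40
8 | $12,408.40 | $5,223.00 | $7,185.40
9 | $7,185.40 | $5,223.00 | $1,962.40
10 | $1,962.40 | $1,962.40 | $0.00
Balance reaches $0.00 in month 10.

10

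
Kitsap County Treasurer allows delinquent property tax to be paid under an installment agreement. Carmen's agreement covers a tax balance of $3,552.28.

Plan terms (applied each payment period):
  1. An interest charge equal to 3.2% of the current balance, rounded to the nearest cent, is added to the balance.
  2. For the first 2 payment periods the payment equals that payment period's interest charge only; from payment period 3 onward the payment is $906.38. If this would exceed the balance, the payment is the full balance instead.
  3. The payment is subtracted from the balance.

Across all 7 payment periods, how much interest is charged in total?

$533.79

Payment period 1: opening $3,552.28; interest $113.67 → $3,665.95; payment $113.67; balance $3,552.28
Payment period 2: opening $3,552.28; interest $113.67 → $3,665.95; payment $113.67; balance $3,552.28
Payment period 3: opening $3,552.28; interest $113.67 → $3,665.95; payment $906.38; balance $2,759.57
Payment period 4: opening $2,759.57; interest $88.31 → $2,847.88; payment $906.38; balance $1,941.50
Payment period 5: opening $1,941.50; interest $62.13 → $2,003.63; payment $906.38; balance $1,097.25
Payment period 6: opening $1,097.25; interest $35.11 → $1,132.36; payment $906.38; balance $225.98
Payment period 7: opening $225.98; interest $7.23 → $233.21; payment $233.21; balance $0.00
Total interest: $113.67 + $113.67 + $113.67 + $88.31 + $62.13 + $35.11 + $7.23 = $533.79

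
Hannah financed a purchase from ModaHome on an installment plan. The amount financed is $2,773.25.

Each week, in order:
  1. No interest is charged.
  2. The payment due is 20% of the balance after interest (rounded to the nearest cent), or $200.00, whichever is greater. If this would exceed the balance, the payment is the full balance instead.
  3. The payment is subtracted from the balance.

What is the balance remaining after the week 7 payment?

Week 1: opening $2,773.25; payment $554.65; balance $2,218.60
Week 2: opening $2,218.60; payment $443.72; balance $1,774.88
Week 3: opening $1,774.88; payment $354.98; balance $1,419.90
Week 4: opening $1,419.90; payment $283.98; balance $1,135.92
Week 5: opening $1,135.92; payment $227.18; balance $908.74
Week 6: opening $908.74; payment $200.00; balance $708.74
Week 7: opening $708.74; payment $200.00; balance $508.74

$508.74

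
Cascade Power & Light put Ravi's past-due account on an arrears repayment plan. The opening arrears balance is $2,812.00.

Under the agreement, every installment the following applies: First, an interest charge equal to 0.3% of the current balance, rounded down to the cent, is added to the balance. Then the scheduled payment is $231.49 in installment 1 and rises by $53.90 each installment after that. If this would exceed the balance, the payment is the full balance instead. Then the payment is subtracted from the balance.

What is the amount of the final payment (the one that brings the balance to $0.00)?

Installment 1: opening $2,812.00; interest $8.43 → $2,820.43; payment $231.49; balance $2,588.94
Installment 2: opening $2,588.94; interest $7.76 → $2,596.70; payment $285.39; balance $2,311.31
Installment 3: opening $2,311.31; interest $6.93 → $2,318.24; payment $339.29; balance $1,978.95
Installment 4: opening $1,978.95; interest $5.93 → $1,984.88; payment $393.19; balance $1,591.69
Installment 5: opening $1,591.69; interest $4.77 → $1,596.46; payment $447.09; balance $1,149.37
Installment 6: opening $1,149.37; interest $3.44 → $1,152.81; payment $500.99; balance $651.82
Installment 7: opening $651.82; interest $1.95 → $653.77; payment $554.89; balance $98.88
Installment 8: opening $98.88; interest $0.29 → $99.17; payment $99.17; balance $0.00

$99.17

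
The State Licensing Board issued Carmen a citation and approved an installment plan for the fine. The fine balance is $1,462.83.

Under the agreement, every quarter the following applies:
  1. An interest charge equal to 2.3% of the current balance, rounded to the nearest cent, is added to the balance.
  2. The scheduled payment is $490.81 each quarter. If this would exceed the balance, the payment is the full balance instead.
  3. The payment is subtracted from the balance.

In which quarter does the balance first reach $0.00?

4

# | Opening | Interest | Payment | End bal
1 | $1,462.83 | $33.65 | $490.81 | $1,005.67
2 | $1,005.67 | $23.13 | $490.81 | $537.99
3 | $537.99 | $12.37 | $490.81 | $59.55
4 | $59.55 | $1.37 | $60.92 | $0.00
Balance reaches $0.00 in quarter 4.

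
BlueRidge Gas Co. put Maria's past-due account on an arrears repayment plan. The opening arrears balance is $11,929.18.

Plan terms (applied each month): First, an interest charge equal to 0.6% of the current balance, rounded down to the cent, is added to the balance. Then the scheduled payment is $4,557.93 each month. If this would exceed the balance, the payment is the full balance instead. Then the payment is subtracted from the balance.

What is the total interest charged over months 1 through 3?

$133.79

# | Opening | Interest | Payment | End bal
1 | $11,929.18 | $71.57 | $4,557.93 | $7,442.82
2 | $7,442.82 | $44.65 | $4,557.93 | $2,929.54
3 | $2,929.54 | $17.57 | $2,947.11 | $0.00
Total interest: $71.57 + $44.65 + $17.57 = $133.79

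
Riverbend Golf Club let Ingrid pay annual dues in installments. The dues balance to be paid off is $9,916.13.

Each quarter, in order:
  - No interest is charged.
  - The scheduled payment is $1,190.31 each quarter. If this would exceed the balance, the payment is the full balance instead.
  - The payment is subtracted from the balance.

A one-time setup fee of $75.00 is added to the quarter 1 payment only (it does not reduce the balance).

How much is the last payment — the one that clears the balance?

Quarter 1: opening $9,916.13; payment $1,190.31 (+ $75.00 fee); balance $8,725.82
Quarter 2: opening $8,725.82; payment $1,190.31; balance $7,535.51
Quarter 3: opening $7,535.51; payment $1,190.31; balance $6,345.20
Quarter 4: opening $6,345.20; payment $1,190.31; balance $5,154.89
Quarter 5: opening $5,154.89; payment $1,190.31; balance $3,964.58
Quarter 6: opening $3,964.58; payment $1,190.31; balance $2,774.27
Quarter 7: opening $2,774.27; payment $1,190.31; balance $1,583.96
Quarter 8: opening $1,583.96; payment $1,190.31; balance $393.65
Quarter 9: opening $393.65; payment $393.65; balance $0.00

$393.65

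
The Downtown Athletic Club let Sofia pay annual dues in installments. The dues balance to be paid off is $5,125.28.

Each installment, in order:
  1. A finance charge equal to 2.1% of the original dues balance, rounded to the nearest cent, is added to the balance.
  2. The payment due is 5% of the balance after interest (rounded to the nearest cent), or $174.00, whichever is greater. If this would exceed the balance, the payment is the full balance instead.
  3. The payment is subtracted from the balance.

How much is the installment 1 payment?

# | Opening | Interest | Payment | End bal
1 | $5,125.28 | $107.63 | $261.65 | $4,971.26

$261.65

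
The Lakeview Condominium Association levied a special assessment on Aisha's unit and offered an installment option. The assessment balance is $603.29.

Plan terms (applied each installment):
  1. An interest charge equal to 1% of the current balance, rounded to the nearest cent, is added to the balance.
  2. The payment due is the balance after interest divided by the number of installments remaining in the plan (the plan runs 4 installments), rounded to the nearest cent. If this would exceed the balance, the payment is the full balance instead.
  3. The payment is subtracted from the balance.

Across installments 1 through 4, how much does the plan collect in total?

$618.52

Installment 1: opening $603.29; interest $6.03 → $609.32; payment $152.33; balance $456.99
Installment 2: opening $456.99; interest $4.57 → $461.56; payment $153.85; balance $307.71
Installment 3: opening $307.71; interest $3.08 → $310.79; payment $155.40; balance $155.39
Installment 4: opening $155.39; interest $1.55 → $156.94; payment $156.94; balance $0.00
Total paid: $618.52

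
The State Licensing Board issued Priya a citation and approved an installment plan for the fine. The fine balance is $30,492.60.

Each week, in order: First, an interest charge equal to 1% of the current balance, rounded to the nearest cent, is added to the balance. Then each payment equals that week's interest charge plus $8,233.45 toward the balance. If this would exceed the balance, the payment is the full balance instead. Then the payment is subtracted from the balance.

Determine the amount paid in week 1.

$8,538.38

Week 1: $30,492.60 +$304.93 interest = $30,797.53; pay $8,538.38 → $22,259.15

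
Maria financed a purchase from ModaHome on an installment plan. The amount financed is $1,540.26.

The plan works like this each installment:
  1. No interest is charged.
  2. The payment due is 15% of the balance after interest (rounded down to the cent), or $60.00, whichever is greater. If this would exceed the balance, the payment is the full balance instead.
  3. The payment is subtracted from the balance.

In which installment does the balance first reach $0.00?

# | Opening | Payment | End bal
1 | $1,540.26 | $231.03 | $1,309.23
2 | $1,309.23 | $196.38 | $1,112.85
3 | $1,112.85 | $166.92 | $945.93
4 | $945.93 | $141.88 | $804.05
5 | $804.05 | $120.60 | $683.45
6 | $683.45 | $102.51 | $580.94
7 | $580.94 | $87.14 | $493.80
8 | $493.80 | $74.07 | $419.73
9 | $419.73 | $62.95 | $356.78
10 | $356.78 | $60.00 | $296.78
11 | $296.78 | $60.00 | $236.78
12 | $236.78 | $60.00 | $176.78
13 | $176.78 | $60.00 | $116.78
14 | $116.78 | $60.00 | $56.78
15 | $56.78 | $56.78 | $0.00
Balance reaches $0.00 in installment 15.

15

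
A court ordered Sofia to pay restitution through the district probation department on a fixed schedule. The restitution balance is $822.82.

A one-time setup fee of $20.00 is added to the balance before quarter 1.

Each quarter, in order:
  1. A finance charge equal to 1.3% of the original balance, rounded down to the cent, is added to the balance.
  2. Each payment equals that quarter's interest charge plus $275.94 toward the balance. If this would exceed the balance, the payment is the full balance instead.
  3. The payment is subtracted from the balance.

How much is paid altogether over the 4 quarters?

Quarter 1: opening $842.82; interest $10.69 → $853.51; payment $286.63; balance $566.88
Quarter 2: opening $566.88; interest $10.69 → $577.57; payment $286.63; balance $290.94
Quarter 3: opening $290.94; interest $10.69 → $301.63; payment $286.63; balance $15.00
Quarter 4: opening $15.00; interest $10.69 → $25.69; payment $25.69; balance $0.00
Total paid: $885.58

$885.58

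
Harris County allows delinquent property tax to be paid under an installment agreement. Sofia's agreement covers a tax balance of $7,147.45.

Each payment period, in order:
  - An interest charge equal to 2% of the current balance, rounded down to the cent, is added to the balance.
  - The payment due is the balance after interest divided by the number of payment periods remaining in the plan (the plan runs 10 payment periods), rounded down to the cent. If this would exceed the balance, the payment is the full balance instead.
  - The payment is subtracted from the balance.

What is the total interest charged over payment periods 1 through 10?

$835.27

# | Opening | Interest | Payment | End bal
1 | $7,147.45 | $142.94 | $729.03 | $6,561.36
2 | $6,561.36 | $131.22 | $743.62 | $5,948.96
3 | $5,948.96 | $118.97 | $758.49 | $5,309.44
4 | $5,309.44 | $106.18 | $773.66 | $4,641.96
5 | $4,641.96 | $92.83 | $789.13 | $3,945.66
6 | $3,945.66 | $78.91 | $804.91 | $3,219.66
7 | $3,219.66 | $64.39 | $821.01 | $2,463.04
8 | $2,463.04 | $49.26 | $837.43 | $1,674.87
9 | $1,674.87 | $33.49 | $854.18 | $854.18
10 | $854.18 | $17.08 | $871.26 | $0.00
Total interest: $142.94 + $131.22 + $118.97 + $106.18 + $92.83 + $78.91 + $64.39 + $49.26 + $33.49 + $17.08 = $835.27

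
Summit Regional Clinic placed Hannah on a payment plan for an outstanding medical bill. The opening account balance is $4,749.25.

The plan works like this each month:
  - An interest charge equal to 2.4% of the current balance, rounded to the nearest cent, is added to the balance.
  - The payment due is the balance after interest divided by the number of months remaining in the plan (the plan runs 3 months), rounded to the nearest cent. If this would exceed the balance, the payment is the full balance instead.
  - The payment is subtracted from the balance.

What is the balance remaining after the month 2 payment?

$1,659.98

# | Opening | Interest | Payment | End bal
1 | $4,749.25 | $113.98 | $1,621.08 | $3,242.15
2 | $3,242.15 | $77.81 | $1,659.98 | $1,659.98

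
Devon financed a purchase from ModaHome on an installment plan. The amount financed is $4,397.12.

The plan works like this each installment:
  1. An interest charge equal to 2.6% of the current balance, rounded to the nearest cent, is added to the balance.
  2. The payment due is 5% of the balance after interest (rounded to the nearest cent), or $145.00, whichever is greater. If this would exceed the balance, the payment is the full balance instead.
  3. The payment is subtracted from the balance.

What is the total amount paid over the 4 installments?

Installment 1: $4,397.12 +$114.33 interest = $4,511.45; pay $225.57 → $4,285.88
Installment 2: $4,285.88 +$111.43 interest = $4,397.31; pay $219.87 → $4,177.44
Installment 3: $4,177.44 +$108.61 interest = $4,286.05; pay $214.30 → $4,071.75
Installment 4: $4,071.75 +$105.87 interest = $4,177.62; pay $208.88 → $3,968.74
Total paid: $868.62

$868.62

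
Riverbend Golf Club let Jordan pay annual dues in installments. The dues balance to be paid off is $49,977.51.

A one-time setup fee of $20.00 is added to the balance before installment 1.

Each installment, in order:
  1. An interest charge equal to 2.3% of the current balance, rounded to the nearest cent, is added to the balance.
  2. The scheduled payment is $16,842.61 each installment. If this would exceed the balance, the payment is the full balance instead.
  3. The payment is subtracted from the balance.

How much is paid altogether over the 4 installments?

$52,398.29

Installment 1: opening $49,997.51; interest $1,149.94 → $51,147.45; payment $16,842.61; balance $34,304.84
Installment 2: opening $34,304.84; interest $789.01 → $35,093.85; payment $16,842.61; balance $18,251.24
Installment 3: opening $18,251.24; interest $419.78 → $18,671.02; payment $16,842.61; balance $1,828.41
Installment 4: opening $1,828.41; interest $42.05 → $1,870.46; payment $1,870.46; balance $0.00
Total paid: $52,398.29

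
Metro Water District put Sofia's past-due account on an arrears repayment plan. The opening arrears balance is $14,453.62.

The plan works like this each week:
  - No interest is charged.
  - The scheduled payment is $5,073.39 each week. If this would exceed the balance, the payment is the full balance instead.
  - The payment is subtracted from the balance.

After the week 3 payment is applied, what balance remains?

# | Opening | Payment | End bal
1 | $14,453.62 | $5,073.39 | $9,380.23
2 | $9,380.23 | $5,073.39 | $4,306.84
3 | $4,306.84 | $4,306.84 | $0.00

$0.00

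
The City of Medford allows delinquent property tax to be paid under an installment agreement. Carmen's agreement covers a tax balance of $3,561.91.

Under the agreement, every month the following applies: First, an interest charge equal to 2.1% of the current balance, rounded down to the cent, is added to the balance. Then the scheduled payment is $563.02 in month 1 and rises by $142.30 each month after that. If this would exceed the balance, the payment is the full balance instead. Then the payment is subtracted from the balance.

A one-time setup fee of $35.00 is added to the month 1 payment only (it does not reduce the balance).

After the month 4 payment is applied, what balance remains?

Month 1: $3,561.91 +$74.80 interest = $3,636.71; pay $563.02 (+ $35.00 fee) → $3,073.69
Month 2: $3,073.69 +$64.54 interest = $3,138.23; pay $705.32 → $2,432.91
Month 3: $2,432.91 +$51.09 interest = $2,484.00; pay $847.62 → $1,636.38
Month 4: $1,636.38 +$34.36 interest = $1,670.74; pay $989.92 → $680.82

$680.82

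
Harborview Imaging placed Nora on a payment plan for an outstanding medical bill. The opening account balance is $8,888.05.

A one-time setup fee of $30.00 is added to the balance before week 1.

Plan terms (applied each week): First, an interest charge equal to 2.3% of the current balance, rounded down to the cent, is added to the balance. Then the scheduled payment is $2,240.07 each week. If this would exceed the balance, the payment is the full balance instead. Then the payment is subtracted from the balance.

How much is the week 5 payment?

Week 1: $8,918.05 +$205.11 interest = $9,123.16; pay $2,240.07 → $6,883.09
Week 2: $6,883.09 +$158.31 interest = $7,041.40; pay $2,240.07 → $4,801.33
Week 3: $4,801.33 +$110.43 interest = $4,911.76; pay $2,240.07 → $2,671.69
Week 4: $2,671.69 +$61.44 interest = $2,733.13; pay $2,240.07 → $493.06
Week 5: $493.06 +$11.34 interest = $504.40; pay $504.40 → $0.00

$504.40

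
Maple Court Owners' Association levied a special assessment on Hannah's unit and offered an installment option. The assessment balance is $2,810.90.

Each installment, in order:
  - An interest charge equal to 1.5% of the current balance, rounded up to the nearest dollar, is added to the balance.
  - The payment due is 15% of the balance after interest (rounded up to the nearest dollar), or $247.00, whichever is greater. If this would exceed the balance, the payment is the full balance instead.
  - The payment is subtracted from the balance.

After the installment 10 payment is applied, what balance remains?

$168.90

Installment 1: $2,810.90 +$43.00 interest = $2,853.90; pay $429.00 → $2,424.90
Installment 2: $2,424.90 +$37.00 interest = $2,461.90; pay $370.00 → $2,091.90
Installment 3: $2,091.90 +$32.00 interest = $2,123.90; pay $319.00 → $1,804.90
Installment 4: $1,804.90 +$28.00 interest = $1,832.90; pay $275.00 → $1,557.90
Installment 5: $1,557.90 +$24.00 interest = $1,581.90; pay $247.00 → $1,334.90
Installment 6: $1,334.90 +$21.00 interest = $1,355.90; pay $247.00 → $1,108.90
Installment 7: $1,108.90 +$17.00 interest = $1,125.90; pay $247.00 → $878.90
Installment 8: $878.90 +$14.00 interest = $892.90; pay $247.00 → $645.90
Installment 9: $645.90 +$10.00 interest = $655.90; pay $247.00 → $408.90
Installment 10: $408.90 +$7.00 interest = $415.90; pay $247.00 → $168.90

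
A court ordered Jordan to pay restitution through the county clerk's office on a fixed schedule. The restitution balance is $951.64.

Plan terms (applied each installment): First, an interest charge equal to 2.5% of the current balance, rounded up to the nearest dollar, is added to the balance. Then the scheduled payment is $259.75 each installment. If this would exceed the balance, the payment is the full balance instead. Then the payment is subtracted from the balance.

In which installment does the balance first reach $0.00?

Installment 1: opening $951.64; interest $24.00 → $975.64; payment $259.75; balance $715.89
Installment 2: opening $715.89; interest $18.00 → $733.89; payment $259.75; balance $474.14
Installment 3: opening $474.14; interest $12.00 → $486.14; payment $259.75; balance $226.39
Installment 4: opening $226.39; interest $6.00 → $232.39; payment $232.39; balance $0.00
Balance reaches $0.00 in installment 4.

4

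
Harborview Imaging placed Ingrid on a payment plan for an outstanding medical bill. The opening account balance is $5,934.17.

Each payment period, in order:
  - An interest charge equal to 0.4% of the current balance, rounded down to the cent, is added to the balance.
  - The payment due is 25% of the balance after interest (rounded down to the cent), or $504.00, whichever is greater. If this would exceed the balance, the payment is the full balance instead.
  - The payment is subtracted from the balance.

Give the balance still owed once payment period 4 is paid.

$1,907.83

# | Opening | Interest | Payment | End bal
1 | $5,934.17 | $23.73 | $1,489.47 | $4,468.43
2 | $4,468.43 | $17.87 | $1,121.57 | $3,364.73
3 | $3,364.73 | $13.45 | $844.54 | $2,533.64
4 | $2,533.64 | $10.13 | $635.94 | $1,907.83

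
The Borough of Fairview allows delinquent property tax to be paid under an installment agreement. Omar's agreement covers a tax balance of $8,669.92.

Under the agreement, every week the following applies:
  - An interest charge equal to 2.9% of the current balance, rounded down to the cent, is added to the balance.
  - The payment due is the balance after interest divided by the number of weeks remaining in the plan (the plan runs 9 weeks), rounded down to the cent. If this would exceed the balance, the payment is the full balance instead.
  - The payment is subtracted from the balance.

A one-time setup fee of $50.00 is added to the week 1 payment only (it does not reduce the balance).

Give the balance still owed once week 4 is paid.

Week 1: opening $8,669.92; interest $251.42 → $8,921.34; payment $991.26 (+ $50.00 fee); balance $7,930.08
Week 2: opening $7,930.08; interest $229.97 → $8,160.05; payment $1,020.00; balance $7,140.05
Week 3: opening $7,140.05; interest $207.06 → $7,347.11; payment $1,049.58; balance $6,297.53
Week 4: opening $6,297.53; interest $182.62 → $6,480.15; payment $1,080.02; balance $5,400.13

$5,400.13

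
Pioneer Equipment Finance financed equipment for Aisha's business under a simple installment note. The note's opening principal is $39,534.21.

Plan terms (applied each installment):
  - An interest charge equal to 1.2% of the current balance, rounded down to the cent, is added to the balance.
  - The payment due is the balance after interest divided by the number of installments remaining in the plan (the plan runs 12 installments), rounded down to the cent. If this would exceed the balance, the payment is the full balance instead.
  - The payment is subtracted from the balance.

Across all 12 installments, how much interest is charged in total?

Installment 1: $39,534.21 +$474.41 interest = $40,008.62; pay $3,334.05 → $36,674.57
Installment 2: $36,674.57 +$440.09 interest = $37,114.66; pay $3,374.06 → $33,740.60
Installment 3: $33,740.60 +$404.88 interest = $34,145.48; pay $3,414.54 → $30,730.94
Installment 4: $30,730.94 +$368.77 interest = $31,099.71; pay $3,455.52 → $27,644.19
Installment 5: $27,644.19 +$331.73 interest = $27,975.92; pay $3,496.99 → $24,478.93
Installment 6: $24,478.93 +$293.74 interest = $24,772.67; pay $3,538.95 → $21,233.72
Installment 7: $21,233.72 +$254.80 interest = $21,488.52; pay $3,581.42 → $17,907.10
Installment 8: $17,907.10 +$214.88 interest = $18,121.98; pay $3,624.39 → $14,497.59
Installment 9: $14,497.59 +$173.97 interest = $14,671.56; pay $3,667.89 → $11,003.67
Installment 10: $11,003.67 +$132.04 interest = $11,135.71; pay $3,711.90 → $7,423.81
Installment 11: $7,423.81 +$89.08 interest = $7,512.89; pay $3,756.44 → $3,756.45
Installment 12: $3,756.45 +$45.07 interest = $3,801.52; pay $3,801.52 → $0.00
Total interest: $474.41 + $440.09 + $404.88 + $368.77 + $331.73 + $293.74 + $254.80 + $214.88 + $173.97 + $132.04 + $89.08 + $45.07 = $3,223.46

$3,223.46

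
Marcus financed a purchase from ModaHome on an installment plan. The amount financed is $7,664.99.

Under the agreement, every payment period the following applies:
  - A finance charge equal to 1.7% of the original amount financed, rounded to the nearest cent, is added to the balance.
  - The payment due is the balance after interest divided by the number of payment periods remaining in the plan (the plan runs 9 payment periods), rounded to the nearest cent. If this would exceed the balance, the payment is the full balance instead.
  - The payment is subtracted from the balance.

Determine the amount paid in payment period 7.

Payment period 1: $7,664.99 +$130.30 interest = $7,795.29; pay $866.14 → $6,929.15
Payment period 2: $6,929.15 +$130.30 interest = $7,059.45; pay $882.43 → $6,177.02
Payment period 3: $6,177.02 +$130.30 interest = $6,307.32; pay $901.05 → $5,406.27
Payment period 4: $5,406.27 +$130.30 interest = $5,536.57; pay $922.76 → $4,613.81
Payment period 5: $4,613.81 +$130.30 interest = $4,744.11; pay $948.82 → $3,795.29
Payment period 6: $3,795.29 +$130.30 interest = $3,925.59; pay $981.40 → $2,944.19
Payment period 7: $2,944.19 +$130.30 interest = $3,074.49; pay $1,024.83 → $2,049.66

$1,024.83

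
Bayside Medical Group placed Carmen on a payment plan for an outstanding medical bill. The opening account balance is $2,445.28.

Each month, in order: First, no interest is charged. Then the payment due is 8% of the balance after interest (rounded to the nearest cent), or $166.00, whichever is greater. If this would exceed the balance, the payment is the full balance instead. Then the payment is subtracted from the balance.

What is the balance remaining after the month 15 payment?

$0.00

# | Opening | Payment | End bal
1 | $2,445.28 | $195.62 | $2,249.66
2 | $2,249.66 | $179.97 | $2,069.69
3 | $2,069.69 | $166.00 | $1,903.69
4 | $1,903.69 | $166.00 | $1,737.69
5 | $1,737.69 | $166.00 | $1,571.69
6 | $1,571.69 | $166.00 | $1,405.69
7 | $1,405.69 | $166.00 | $1,239.69
8 | $1,239.69 | $166.00 | $1,073.69
9 | $1,073.69 | $166.00 | $907.69
10 | $907.69 | $166.00 | $741.69
11 | $741.69 | $166.00 | $575.69
12 | $575.69 | $166.00 | $409.69
13 | $409.69 | $166.00 | $243.69
14 | $243.69 | $166.00 | $77.69
15 | $77.69 | $77.69 | $0.00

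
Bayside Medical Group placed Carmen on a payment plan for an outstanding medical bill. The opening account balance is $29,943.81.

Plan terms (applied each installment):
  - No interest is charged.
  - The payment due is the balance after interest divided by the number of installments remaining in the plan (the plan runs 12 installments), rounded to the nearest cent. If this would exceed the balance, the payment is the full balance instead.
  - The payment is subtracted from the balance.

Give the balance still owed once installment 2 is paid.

Installment 1: opening $29,943.81; payment $2,495.32; balance $27,448.49
Installment 2: opening $27,448.49; payment $2,495.32; balance $24,953.17

$24,953.17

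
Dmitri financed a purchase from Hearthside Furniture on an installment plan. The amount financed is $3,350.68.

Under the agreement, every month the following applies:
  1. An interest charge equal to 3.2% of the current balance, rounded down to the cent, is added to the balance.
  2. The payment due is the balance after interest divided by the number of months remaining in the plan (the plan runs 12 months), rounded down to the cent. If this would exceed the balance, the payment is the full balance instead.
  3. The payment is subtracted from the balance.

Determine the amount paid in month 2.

$297.38

Month 1: opening $3,350.68; interest $107.22 → $3,457.90; payment $288.15; balance $3,169.75
Month 2: opening $3,169.75; interest $101.43 → $3,271.18; payment $297.38; balance $2,973.80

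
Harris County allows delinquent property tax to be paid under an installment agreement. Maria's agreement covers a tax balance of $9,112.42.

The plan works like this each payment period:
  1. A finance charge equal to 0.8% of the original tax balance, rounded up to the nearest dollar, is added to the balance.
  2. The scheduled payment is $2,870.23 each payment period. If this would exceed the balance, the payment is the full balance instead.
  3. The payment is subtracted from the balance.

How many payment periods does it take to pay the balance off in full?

Payment period 1: opening $9,112.42; interest $73.00 → $9,185.42; payment $2,870.23; balance $6,315.19
Payment period 2: opening $6,315.19; interest $73.00 → $6,388.19; payment $2,870.23; balance $3,517.96
Payment period 3: opening $3,517.96; interest $73.00 → $3,590.96; payment $2,870.23; balance $720.73
Payment period 4: opening $720.73; interest $73.00 → $793.73; payment $793.73; balance $0.00
Balance reaches $0.00 in payment period 4.

4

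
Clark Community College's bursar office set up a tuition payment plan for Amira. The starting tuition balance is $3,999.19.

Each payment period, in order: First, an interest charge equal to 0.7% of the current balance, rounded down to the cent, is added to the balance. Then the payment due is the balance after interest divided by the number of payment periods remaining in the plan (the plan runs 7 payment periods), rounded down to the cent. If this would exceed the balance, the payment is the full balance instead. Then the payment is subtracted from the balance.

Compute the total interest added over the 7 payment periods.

# | Opening | Interest | Payment | End bal
1 | $3,999.19 | $27.99 | $575.31 | $3,451.87
2 | $3,451.87 | $24.16 | $579.33 | $2,896.70
3 | $2,896.70 | $20.27 | $583.39 | $2,333.58
4 | $2,333.58 | $16.33 | $587.47 | $1,762.44
5 | $1,762.44 | $12.33 | $591.59 | $1,183.18
6 | $1,183.18 | $8.28 | $595.73 | $595.73
7 | $595.73 | $4.17 | $599.90 | $0.00
Total interest: $27.99 + $24.16 + $20.27 + $16.33 + $12.33 + $8.28 + $4.17 = $113.53

$113.53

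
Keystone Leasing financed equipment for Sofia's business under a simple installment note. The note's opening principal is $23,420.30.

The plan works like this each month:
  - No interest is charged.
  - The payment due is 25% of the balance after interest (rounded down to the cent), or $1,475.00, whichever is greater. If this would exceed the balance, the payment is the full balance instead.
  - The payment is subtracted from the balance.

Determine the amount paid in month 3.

$3,293.48

Month 1: opening $23,420.30; payment $5,855.07; balance $17,565.23
Month 2: opening $17,565.23; payment $4,391.30; balance $13,173.93
Month 3: opening $13,173.93; payment $3,293.48; balance $9,880.45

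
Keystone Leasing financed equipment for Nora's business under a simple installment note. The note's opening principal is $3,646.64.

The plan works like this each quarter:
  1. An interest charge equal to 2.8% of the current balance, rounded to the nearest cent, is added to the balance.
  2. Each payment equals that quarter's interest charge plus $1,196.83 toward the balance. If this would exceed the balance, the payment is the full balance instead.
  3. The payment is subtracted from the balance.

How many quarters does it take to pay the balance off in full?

# | Opening | Interest | Payment | End bal
1 | $3,646.64 | $102.11 | $1,298.94 | $2,449.81
2 | $2,449.81 | $68.59 | $1,265.42 | $1,252.98
3 | $1,252.98 | $35.08 | $1,231.91 | $56.15
4 | $56.15 | $1.57 | $57.72 | $0.00
Balance reaches $0.00 in quarter 4.

4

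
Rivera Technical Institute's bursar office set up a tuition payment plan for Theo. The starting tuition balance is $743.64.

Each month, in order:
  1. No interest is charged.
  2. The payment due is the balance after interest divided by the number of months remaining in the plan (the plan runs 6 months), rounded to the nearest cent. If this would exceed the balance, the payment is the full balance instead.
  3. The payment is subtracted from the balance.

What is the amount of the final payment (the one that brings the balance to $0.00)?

Month 1: $743.64 − $123.94 → $619.70
Month 2: $619.70 − $123.94 → $495.76
Month 3: $495.76 − $123.94 → $371.82
Month 4: $371.82 − $123.94 → $247.88
Month 5: $247.88 − $123.94 → $123.94
Month 6: $123.94 − $123.94 → $0.00

$123.94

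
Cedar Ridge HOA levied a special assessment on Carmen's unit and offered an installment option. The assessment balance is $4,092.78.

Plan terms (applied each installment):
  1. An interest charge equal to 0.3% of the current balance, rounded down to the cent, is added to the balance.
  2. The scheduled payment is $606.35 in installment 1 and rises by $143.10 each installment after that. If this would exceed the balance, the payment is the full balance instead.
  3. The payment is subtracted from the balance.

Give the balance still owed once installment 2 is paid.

$2,759.74

Installment 1: $4,092.78 +$12.27 interest = $4,105.05; pay $606.35 → $3,498.70
Installment 2: $3,498.70 +$10.49 interest = $3,509.19; pay $749.45 → $2,759.74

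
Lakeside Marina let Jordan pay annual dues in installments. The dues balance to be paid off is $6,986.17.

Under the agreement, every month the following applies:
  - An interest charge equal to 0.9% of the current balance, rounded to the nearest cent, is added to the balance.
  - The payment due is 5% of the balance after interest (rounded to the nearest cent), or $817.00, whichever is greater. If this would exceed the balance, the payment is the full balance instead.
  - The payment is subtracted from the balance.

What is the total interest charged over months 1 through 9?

$316.35

# | Opening | Interest | Payment | End bal
1 | $6,986.17 | $62.88 | $817.00 | $6,232.05
2 | $6,232.05 | $56.09 | $817.00 | $5,471.14
3 | $5,471.14 | $49.24 | $817.00 | $4,703.38
4 | $4,703.38 | $42.33 | $817.00 | $3,928.71
5 | $3,928.71 | $35.36 | $817.00 | $3,147.07
6 | $3,147.07 | $28.32 | $817.00 | $2,358.39
7 | $2,358.39 | $21.23 | $817.00 | $1,562.62
8 | $1,562.62 | $14.06 | $817.00 | $759.68
9 | $759.68 | $6.84 | $766.52 | $0.00
Total interest: $62.88 + $56.09 + $49.24 + $42.33 + $35.36 + $28.32 + $21.23 + $14.06 + $6.84 = $316.35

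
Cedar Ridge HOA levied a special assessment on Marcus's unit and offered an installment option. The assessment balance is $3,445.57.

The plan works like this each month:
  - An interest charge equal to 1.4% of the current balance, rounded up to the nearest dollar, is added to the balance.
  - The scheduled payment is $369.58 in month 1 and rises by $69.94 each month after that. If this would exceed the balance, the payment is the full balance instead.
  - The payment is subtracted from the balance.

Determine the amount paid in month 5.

# | Opening | Interest | Payment | End bal
1 | $3,445.57 | $49.00 | $369.58 | $3,124.99
2 | $3,124.99 | $44.00 | $439.52 | $2,729.47
3 | $2,729.47 | $39.00 | $509.46 | $2,259.01
4 | $2,259.01 | $32.00 | $579.40 | $1,711.61
5 | $1,711.61 | $24.00 | $649.34 | $1,086.27

$649.34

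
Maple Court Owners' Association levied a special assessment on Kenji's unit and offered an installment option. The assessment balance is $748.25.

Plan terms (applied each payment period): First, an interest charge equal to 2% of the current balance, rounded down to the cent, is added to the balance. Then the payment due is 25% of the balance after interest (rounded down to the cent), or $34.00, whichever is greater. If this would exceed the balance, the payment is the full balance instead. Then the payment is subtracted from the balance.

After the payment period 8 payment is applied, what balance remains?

$83.01

Payment period 1: $748.25 +$14.96 interest = $763.21; pay $190.80 → $572.41
Payment period 2: $572.41 +$11.44 interest = $583.85; pay $145.96 → $437.89
Payment period 3: $437.89 +$8.75 interest = $446.64; pay $111.66 → $334.98
Payment period 4: $334.98 +$6.69 interest = $341.67; pay $85.41 → $256.26
Payment period 5: $256.26 +$5.12 interest = $261.38; pay $65.34 → $196.04
Payment period 6: $196.04 +$3.92 interest = $199.96; pay $49.99 → $149.97
Payment period 7: $149.97 +$2.99 interest = $152.96; pay $38.24 → $114.72
Payment period 8: $114.72 +$2.29 interest = $117.01; pay $34.00 → $83.01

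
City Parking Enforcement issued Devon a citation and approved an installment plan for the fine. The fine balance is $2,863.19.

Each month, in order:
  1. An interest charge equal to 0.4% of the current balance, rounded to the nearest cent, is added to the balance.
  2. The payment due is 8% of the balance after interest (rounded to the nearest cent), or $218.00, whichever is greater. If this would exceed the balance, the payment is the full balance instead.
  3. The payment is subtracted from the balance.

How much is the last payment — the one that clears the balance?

$100.53

# | Opening | Interest | Payment | End bal
1 | $2,863.19 | $11.45 | $229.97 | $2,644.67
2 | $2,644.67 | $10.58 | $218.00 | $2,437.25
3 | $2,437.25 | $9.75 | $218.00 | $2,229.00
4 | $2,229.00 | $8.92 | $218.00 | $2,019.92
5 | $2,019.92 | $8.08 | $218.00 | $1,810.00
6 | $1,810.00 | $7.24 | $218.00 | $1,599.24
7 | $1,599.24 | $6.40 | $218.00 | $1,387.64
8 | $1,387.64 | $5.55 | $218.00 | $1,175.19
9 | $1,175.19 | $4.70 | $218.00 | $961.89
10 | $961.89 | $3.85 | $218.00 | $747.74
11 | $747.74 | $2.99 | $218.00 | $532.73
12 | $532.73 | $2.13 | $218.00 | $316.86
13 | $316.86 | $1.27 | $218.00 | $100.13
14 | $100.13 | $0.40 | $100.53 | $0.00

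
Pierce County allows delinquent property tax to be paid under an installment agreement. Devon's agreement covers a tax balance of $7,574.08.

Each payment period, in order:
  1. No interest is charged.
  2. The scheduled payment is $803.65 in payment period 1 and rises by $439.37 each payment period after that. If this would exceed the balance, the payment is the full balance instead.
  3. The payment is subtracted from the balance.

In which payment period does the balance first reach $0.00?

Payment period 1: opening $7,574.08; payment $803.65; balance $6,770.43
Payment period 2: opening $6,770.43; payment $1,243.02; balance $5,527.41
Payment period 3: opening $5,527.41; payment $1,682.39; balance $3,845.02
Payment period 4: opening $3,845.02; payment $2,121.76; balance $1,723.26
Payment period 5: opening $1,723.26; payment $1,723.26; balance $0.00
Balance reaches $0.00 in payment period 5.

5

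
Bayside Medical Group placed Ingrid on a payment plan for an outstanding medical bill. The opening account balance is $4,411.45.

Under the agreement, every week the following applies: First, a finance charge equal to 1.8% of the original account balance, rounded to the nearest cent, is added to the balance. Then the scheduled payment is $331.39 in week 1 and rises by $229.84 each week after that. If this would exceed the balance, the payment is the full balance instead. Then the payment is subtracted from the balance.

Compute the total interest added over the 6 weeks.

Week 1: $4,411.45 +$79.41 interest = $4,490.86; pay $331.39 → $4,159.47
Week 2: $4,159.47 +$79.41 interest = $4,238.88; pay $561.23 → $3,677.65
Week 3: $3,677.65 +$79.41 interest = $3,757.06; pay $791.07 → $2,965.99
Week 4: $2,965.99 +$79.41 interest = $3,045.40; pay $1,020.91 → $2,024.49
Week 5: $2,024.49 +$79.41 interest = $2,103.90; pay $1,250.75 → $853.15
Week 6: $853.15 +$79.41 interest = $932.56; pay $932.56 → $0.00
Total interest: $79.41 + $79.41 + $79.41 + $79.41 + $79.41 + $79.41 = $476.46

$476.46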